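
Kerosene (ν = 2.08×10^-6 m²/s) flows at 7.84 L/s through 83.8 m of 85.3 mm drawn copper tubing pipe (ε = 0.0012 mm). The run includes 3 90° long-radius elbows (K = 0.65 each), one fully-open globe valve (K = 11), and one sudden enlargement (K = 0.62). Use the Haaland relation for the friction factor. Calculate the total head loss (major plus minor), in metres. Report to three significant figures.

H_L ≈ 3.21 m

V = 4Q/(πD²) = 1.372 m/s; V²/2g = 0.09593 m
Re = 5.63×10^4, ε/D = 1.41×10^-5 → f = 0.02021 (Haaland)
Major: h_f = f(L/D)·V²/2g = 0.02021·982.4·0.09593 = 1.905 m
Minor: ΣK = 13.6; h_m = ΣK·V²/2g = 1.302 m
Total H_L = 1.905 + 1.302 = 3.206 m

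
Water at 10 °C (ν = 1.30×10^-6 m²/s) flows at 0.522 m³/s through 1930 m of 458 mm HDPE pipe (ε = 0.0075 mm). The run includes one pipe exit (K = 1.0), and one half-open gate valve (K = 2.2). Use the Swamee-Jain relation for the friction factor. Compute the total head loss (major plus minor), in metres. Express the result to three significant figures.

H_L ≈ 27.1 m

V = 4Q/(πD²) = 3.168 m/s; V²/2g = 0.5117 m
Re = 1.12×10^6, ε/D = 1.64×10^-5 → f = 0.01182 (Swamee-Jain)
Major: h_f = f(L/D)·V²/2g = 0.01182·4214·0.5117 = 25.48 m
Minor: ΣK = 3.20; h_m = ΣK·V²/2g = 1.637 m
Total H_L = 25.48 + 1.637 = 27.11 m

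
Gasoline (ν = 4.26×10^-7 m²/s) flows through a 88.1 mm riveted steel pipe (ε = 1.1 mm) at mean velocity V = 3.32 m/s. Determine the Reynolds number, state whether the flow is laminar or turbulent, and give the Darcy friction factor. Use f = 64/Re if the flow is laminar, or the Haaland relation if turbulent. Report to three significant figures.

Re ≈ 6.87×10^5; turbulent; f ≈ 0.0411

Re = VD/ν = 3.320·0.0881/4.26×10^-7 = 6.87×10^5
Re > 4000 → turbulent; ε/D = 0.0125
Haaland: f = 0.04107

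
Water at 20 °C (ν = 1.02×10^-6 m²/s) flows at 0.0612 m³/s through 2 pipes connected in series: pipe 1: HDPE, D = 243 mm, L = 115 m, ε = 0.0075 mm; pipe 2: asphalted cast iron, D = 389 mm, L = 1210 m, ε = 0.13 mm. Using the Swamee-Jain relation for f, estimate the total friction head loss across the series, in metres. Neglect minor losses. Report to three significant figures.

H ≈ 1.37 m

Pipe 1: V = 1.320 m/s, Re = 3.14×10^5, ε/D = 3.09×10^-5, f = 0.01461, h_1 = f(L/D)V²/2g = 0.6138 m
Pipe 2: V = 0.5149 m/s, Re = 1.96×10^5, ε/D = 3.34×10^-4, f = 0.01804, h_2 = f(L/D)V²/2g = 0.7582 m
Series → Q common, losses add: H = Σh = 1.372 m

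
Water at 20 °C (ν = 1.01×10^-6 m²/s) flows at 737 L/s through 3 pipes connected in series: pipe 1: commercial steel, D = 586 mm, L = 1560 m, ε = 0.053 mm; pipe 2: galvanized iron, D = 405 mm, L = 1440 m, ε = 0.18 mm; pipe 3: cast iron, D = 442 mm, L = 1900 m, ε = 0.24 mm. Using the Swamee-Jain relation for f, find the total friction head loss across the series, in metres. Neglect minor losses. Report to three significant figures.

Pipe 1: V = 2.733 m/s, Re = 1.59×10^6, ε/D = 9.04×10^-5, f = 0.01290, h_1 = f(L/D)V²/2g = 13.07 m
Pipe 2: V = 5.721 m/s, Re = 2.29×10^6, ε/D = 4.44×10^-4, f = 0.01658, h_2 = f(L/D)V²/2g = 98.35 m
Pipe 3: V = 4.803 m/s, Re = 2.10×10^6, ε/D = 5.43×10^-4, f = 0.01731, h_3 = f(L/D)V²/2g = 87.51 m
Series → Q common, losses add: H = Σh = 198.9 m

H ≈ 199 m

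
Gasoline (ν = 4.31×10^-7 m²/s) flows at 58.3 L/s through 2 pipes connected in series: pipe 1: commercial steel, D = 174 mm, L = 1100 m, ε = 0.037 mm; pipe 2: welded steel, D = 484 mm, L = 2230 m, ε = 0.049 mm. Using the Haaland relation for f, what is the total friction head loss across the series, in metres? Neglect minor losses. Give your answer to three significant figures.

H ≈ 28.9 m

Pipe 1: V = 2.452 m/s, Re = 9.90×10^5, ε/D = 2.13×10^-4, f = 0.01475, h_1 = f(L/D)V²/2g = 28.56 m
Pipe 2: V = 0.3169 m/s, Re = 3.56×10^5, ε/D = 1.01×10^-4, f = 0.01489, h_2 = f(L/D)V²/2g = 0.3511 m
Series → Q common, losses add: H = Σh = 28.91 m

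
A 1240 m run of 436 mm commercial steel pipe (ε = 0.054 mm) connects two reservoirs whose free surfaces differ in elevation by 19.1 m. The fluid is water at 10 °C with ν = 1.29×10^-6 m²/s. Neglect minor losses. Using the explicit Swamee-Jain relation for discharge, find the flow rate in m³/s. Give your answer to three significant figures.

Q ≈ 0.463 m³/s

Swamee-Jain (Type II): Q = -0.965·√(gD⁵h_f/L)·ln[ε/(3.7D) + √(3.17ν²L/(gD³h_f))]
√(gD⁵h_f/L) = √(9.81·0.436⁵·19.1/1240) = 0.04879
ε/(3.7D) = 3.35×10^-5; √(3.17ν²L/(gD³h_f)) = 2.05×10^-5
Q = -0.965·0.04879·ln(5.400×10^-5) = 0.4627 m³/s
Check: V = 3.10 m/s, Re = 1.05×10^6, f = 0.01380, h_f = 19.2 m ≈ 19.1 m ✓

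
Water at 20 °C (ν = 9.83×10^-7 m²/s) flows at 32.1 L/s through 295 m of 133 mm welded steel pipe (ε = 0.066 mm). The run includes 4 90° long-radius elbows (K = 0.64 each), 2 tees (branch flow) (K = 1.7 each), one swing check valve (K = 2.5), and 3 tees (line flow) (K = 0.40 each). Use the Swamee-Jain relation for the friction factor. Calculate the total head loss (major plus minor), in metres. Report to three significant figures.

V = 4Q/(πD²) = 2.311 m/s; V²/2g = 0.2721 m
Re = 3.13×10^5, ε/D = 4.96×10^-4 → f = 0.01825 (Swamee-Jain)
Major: h_f = f(L/D)·V²/2g = 0.01825·2218·0.2721 = 11.02 m
Minor: ΣK = 9.66; h_m = ΣK·V²/2g = 2.628 m
Total H_L = 11.02 + 2.628 = 13.65 m

H_L ≈ 13.6 m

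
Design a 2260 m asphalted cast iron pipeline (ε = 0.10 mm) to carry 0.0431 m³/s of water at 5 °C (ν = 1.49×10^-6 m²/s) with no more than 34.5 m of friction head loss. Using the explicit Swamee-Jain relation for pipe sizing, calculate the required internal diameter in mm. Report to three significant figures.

Swamee-Jain (Type III): D = 0.66·[ε^1.25·(LQ²/(gh_f))^4.75 + ν·Q^9.4·(L/(gh_f))^5.2]^0.04
LQ²/(gh_f) = 0.01240; L/(gh_f) = 6.678
Term 1 = ε^1.25·(…)^4.75 = 8.80×10^-15; Term 2 = ν·Q^9.4·(…)^5.2 = 4.22×10^-15
D = 0.66·(8.80×10^-15 + 4.22×10^-15)^0.04 = 0.1837 m = 184 mm
Check: V = 1.63 m/s, Re = 2.00×10^5, f = 0.01916, h_f = 31.8 m ≈ 34.5 m ✓

D ≈ 184 mm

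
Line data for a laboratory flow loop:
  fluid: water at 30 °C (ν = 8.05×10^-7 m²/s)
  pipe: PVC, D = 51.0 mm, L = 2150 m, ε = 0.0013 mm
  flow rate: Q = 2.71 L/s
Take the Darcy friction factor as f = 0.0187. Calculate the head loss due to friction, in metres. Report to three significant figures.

V = 4Q/(πD²) = 4·0.00271/(π·0.0510²) = 1.327 m/s
h_f = f(L/D)V²/(2g) = 0.01870·(2150/0.0510)·1.327²/(2·9.81) = 70.71 m

h_f ≈ 70.7 m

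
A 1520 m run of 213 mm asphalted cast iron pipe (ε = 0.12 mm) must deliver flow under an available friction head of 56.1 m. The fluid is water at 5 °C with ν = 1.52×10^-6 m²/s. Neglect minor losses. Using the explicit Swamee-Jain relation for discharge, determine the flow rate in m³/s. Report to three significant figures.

Q ≈ 0.104 m³/s

Swamee-Jain (Type II): Q = -0.965·√(gD⁵h_f/L)·ln[ε/(3.7D) + √(3.17ν²L/(gD³h_f))]
√(gD⁵h_f/L) = √(9.81·0.213⁵·56.1/1520) = 0.01260
ε/(3.7D) = 1.52×10^-4; √(3.17ν²L/(gD³h_f)) = 4.58×10^-5
Q = -0.965·0.01260·ln(1.980×10^-4) = 0.1037 m³/s
Check: V = 2.91 m/s, Re = 4.08×10^5, f = 0.01835, h_f = 56.5 m ≈ 56.1 m ✓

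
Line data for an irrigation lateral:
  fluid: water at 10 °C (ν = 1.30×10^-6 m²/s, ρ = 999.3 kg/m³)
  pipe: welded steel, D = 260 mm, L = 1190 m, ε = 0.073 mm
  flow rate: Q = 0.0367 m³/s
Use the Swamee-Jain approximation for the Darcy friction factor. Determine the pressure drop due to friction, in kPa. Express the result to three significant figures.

V = 4Q/(πD²) = 4·0.0367/(π·0.260²) = 0.6912 m/s
Re = VD/ν = 0.6912·0.260/1.30×10^-6 = 1.38×10^5 → turbulent
ε/D = 0.073/260 = 2.81×10^-4
Swamee-Jain: f = 0.01851
h_f = f(L/D)V²/(2g) = 0.01851·(1190/0.260)·0.6912²/(2·9.81) = 2.064 m
Δp = ρg·h_f = 999.3·9.81·2.064 = 20.23 kPa

Δp ≈ 20.2 kPa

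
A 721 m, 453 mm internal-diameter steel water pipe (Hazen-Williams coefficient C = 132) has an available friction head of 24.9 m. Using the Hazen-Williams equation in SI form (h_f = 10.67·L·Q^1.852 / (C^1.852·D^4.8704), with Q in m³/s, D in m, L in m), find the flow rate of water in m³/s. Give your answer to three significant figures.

Q ≈ 0.744 m³/s

Rearranging: Q = [h_f·C^1.852·D^4.8704 / (10.67·L)]^(1/1.852)
Q = [24.9·132^1.852·0.453^4.8704 / (10.67·721)]^0.540 = 0.7443 m³/s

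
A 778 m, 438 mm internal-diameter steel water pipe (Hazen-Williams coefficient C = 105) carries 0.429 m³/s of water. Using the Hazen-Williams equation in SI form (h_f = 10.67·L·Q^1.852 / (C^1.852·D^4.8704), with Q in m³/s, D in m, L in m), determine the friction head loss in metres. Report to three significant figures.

h_f ≈ 17.4 m

h_f = 10.67·778·0.429^1.852 / (105^1.852·0.438^4.8704) = 17.43 m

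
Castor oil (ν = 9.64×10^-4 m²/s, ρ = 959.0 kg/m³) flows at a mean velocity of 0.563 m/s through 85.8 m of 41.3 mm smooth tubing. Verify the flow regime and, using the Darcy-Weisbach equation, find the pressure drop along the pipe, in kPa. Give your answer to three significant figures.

Δp ≈ 838 kPa

Re = VD/ν = 0.563·0.04130/9.64×10^-4 = 24.1 → laminar (Re < 2300)
f = 64/Re = 2.653
h_f = f(L/D)V²/(2g) = 2.653·(85.8/0.04130)·0.563²/(2·9.81) = 89.05 m
Δp = ρg·h_f = 959.0·9.81·89.05 = 837.8 kPa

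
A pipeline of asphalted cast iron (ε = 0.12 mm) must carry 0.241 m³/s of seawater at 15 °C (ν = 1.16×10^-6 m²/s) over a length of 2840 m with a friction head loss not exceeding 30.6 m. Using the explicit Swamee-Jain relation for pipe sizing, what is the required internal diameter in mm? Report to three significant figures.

Swamee-Jain (Type III): D = 0.66·[ε^1.25·(LQ²/(gh_f))^4.75 + ν·Q^9.4·(L/(gh_f))^5.2]^0.04
LQ²/(gh_f) = 0.5495; L/(gh_f) = 9.461
Term 1 = ε^1.25·(…)^4.75 = 7.31×10^-7; Term 2 = ν·Q^9.4·(…)^5.2 = 2.14×10^-7
D = 0.66·(7.31×10^-7 + 2.14×10^-7)^0.04 = 0.3789 m = 379 mm
Check: V = 2.14 m/s, Re = 6.98×10^5, f = 0.01618, h_f = 28.2 m ≈ 30.6 m ✓

D ≈ 379 mm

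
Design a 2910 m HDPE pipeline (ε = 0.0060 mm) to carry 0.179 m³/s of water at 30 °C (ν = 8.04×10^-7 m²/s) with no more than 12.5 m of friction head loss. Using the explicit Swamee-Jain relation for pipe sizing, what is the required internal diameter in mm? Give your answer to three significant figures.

D ≈ 382 mm

Swamee-Jain (Type III): D = 0.66·[ε^1.25·(LQ²/(gh_f))^4.75 + ν·Q^9.4·(L/(gh_f))^5.2]^0.04
LQ²/(gh_f) = 0.7604; L/(gh_f) = 23.73
Term 1 = ε^1.25·(…)^4.75 = 8.08×10^-8; Term 2 = ν·Q^9.4·(…)^5.2 = 1.08×10^-6
D = 0.66·(8.08×10^-8 + 1.08×10^-6)^0.04 = 0.3821 m = 382 mm
Check: V = 1.56 m/s, Re = 7.42×10^5, f = 0.01253, h_f = 11.9 m ≈ 12.5 m ✓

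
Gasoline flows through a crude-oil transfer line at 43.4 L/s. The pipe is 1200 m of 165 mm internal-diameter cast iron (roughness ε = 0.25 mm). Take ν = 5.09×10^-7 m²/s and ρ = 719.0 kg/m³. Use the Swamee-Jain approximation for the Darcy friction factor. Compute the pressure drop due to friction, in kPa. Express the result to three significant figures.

V = 4Q/(πD²) = 4·0.0434/(π·0.165²) = 2.030 m/s
Re = VD/ν = 2.030·0.165/5.09×10^-7 = 6.58×10^5 → turbulent
ε/D = 0.25/165 = 0.00152
Swamee-Jain: f = 0.02223
h_f = f(L/D)V²/(2g) = 0.02223·(1200/0.165)·2.030²/(2·9.81) = 33.94 m
Δp = ρg·h_f = 719.0·9.81·33.94 = 239.4 kPa

Δp ≈ 239 kPa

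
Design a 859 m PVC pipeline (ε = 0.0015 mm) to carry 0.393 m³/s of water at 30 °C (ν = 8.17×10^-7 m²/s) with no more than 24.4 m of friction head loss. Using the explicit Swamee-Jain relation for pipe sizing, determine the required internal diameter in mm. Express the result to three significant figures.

Swamee-Jain (Type III): D = 0.66·[ε^1.25·(LQ²/(gh_f))^4.75 + ν·Q^9.4·(L/(gh_f))^5.2]^0.04
LQ²/(gh_f) = 0.5543; L/(gh_f) = 3.589
Term 1 = ε^1.25·(…)^4.75 = 3.18×10^-9; Term 2 = ν·Q^9.4·(…)^5.2 = 9.66×10^-8
D = 0.66·(3.18×10^-9 + 9.66×10^-8)^0.04 = 0.3463 m = 346 mm
Check: V = 4.17 m/s, Re = 1.77×10^6, f = 0.01072, h_f = 23.6 m ≈ 24.4 m ✓

D ≈ 346 mm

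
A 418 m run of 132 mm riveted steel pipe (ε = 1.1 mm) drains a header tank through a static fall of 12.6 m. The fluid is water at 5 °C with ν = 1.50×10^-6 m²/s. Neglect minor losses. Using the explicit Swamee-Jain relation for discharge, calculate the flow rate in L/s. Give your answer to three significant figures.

Swamee-Jain (Type II): Q = -0.965·√(gD⁵h_f/L)·ln[ε/(3.7D) + √(3.17ν²L/(gD³h_f))]
√(gD⁵h_f/L) = √(9.81·0.132⁵·12.6/418) = 0.003442
ε/(3.7D) = 0.00225; √(3.17ν²L/(gD³h_f)) = 1.02×10^-4
Q = -0.965·0.003442·ln(0.002355) = 0.02010 m³/s
Check: V = 1.47 m/s, Re = 1.29×10^5, f = 0.03641, h_f = 12.7 m ≈ 12.6 m ✓

Q ≈ 20.1 L/s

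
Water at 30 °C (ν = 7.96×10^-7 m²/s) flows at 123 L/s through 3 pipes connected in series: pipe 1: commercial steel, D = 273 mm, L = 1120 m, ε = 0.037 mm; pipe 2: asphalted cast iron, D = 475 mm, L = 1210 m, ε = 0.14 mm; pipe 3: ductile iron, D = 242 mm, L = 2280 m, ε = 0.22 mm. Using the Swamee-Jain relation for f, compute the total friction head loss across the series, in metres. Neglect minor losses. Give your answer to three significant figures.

H ≈ 81.9 m

Pipe 1: V = 2.101 m/s, Re = 7.21×10^5, ε/D = 1.36×10^-4, f = 0.01436, h_1 = f(L/D)V²/2g = 13.26 m
Pipe 2: V = 0.6941 m/s, Re = 4.14×10^5, ε/D = 2.95×10^-4, f = 0.01656, h_2 = f(L/D)V²/2g = 1.036 m
Pipe 3: V = 2.674 m/s, Re = 8.13×10^5, ε/D = 9.09×10^-4, f = 0.01969, h_3 = f(L/D)V²/2g = 67.61 m
Series → Q common, losses add: H = Σh = 81.90 m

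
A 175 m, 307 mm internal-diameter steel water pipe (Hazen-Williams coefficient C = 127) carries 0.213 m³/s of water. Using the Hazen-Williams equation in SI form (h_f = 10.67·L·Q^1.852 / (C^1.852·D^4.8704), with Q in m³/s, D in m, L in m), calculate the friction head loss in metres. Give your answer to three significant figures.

h_f ≈ 4.26 m

h_f = 10.67·175·0.213^1.852 / (127^1.852·0.307^4.8704) = 4.256 m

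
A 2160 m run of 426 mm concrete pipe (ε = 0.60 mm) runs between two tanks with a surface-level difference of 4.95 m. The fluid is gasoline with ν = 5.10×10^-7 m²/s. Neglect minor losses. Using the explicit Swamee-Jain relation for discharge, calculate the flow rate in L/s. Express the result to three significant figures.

Swamee-Jain (Type II): Q = -0.965·√(gD⁵h_f/L)·ln[ε/(3.7D) + √(3.17ν²L/(gD³h_f))]
√(gD⁵h_f/L) = √(9.81·0.426⁵·4.95/2160) = 0.01776
ε/(3.7D) = 3.81×10^-4; √(3.17ν²L/(gD³h_f)) = 2.18×10^-5
Q = -0.965·0.01776·ln(4.024×10^-4) = 0.1340 m³/s
Check: V = 0.940 m/s, Re = 7.85×10^5, f = 0.02178, h_f = 4.97 m ≈ 4.95 m ✓

Q ≈ 134 L/s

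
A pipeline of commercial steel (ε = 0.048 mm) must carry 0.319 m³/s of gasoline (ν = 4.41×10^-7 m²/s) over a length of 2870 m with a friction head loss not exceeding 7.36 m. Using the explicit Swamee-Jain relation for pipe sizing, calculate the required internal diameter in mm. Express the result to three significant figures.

D ≈ 534 mm

Swamee-Jain (Type III): D = 0.66·[ε^1.25·(LQ²/(gh_f))^4.75 + ν·Q^9.4·(L/(gh_f))^5.2]^0.04
LQ²/(gh_f) = 4.045; L/(gh_f) = 39.75
Term 1 = ε^1.25·(…)^4.75 = 0.00305; Term 2 = ν·Q^9.4·(…)^5.2 = 0.00198
D = 0.66·(0.00305 + 0.00198)^0.04 = 0.5341 m = 534 mm
Check: V = 1.42 m/s, Re = 1.72×10^6, f = 0.01281, h_f = 7.12 m ≈ 7.36 m ✓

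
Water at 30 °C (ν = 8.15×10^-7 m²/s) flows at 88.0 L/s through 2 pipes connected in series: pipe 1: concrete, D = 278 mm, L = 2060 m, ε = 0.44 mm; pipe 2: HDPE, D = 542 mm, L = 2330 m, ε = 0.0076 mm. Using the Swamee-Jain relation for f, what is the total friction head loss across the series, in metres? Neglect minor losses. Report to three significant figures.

Pipe 1: V = 1.450 m/s, Re = 4.95×10^5, ε/D = 0.00158, f = 0.02258, h_1 = f(L/D)V²/2g = 17.93 m
Pipe 2: V = 0.3814 m/s, Re = 2.54×10^5, ε/D = 1.40×10^-5, f = 0.01499, h_2 = f(L/D)V²/2g = 0.4777 m
Series → Q common, losses add: H = Σh = 18.41 m

H ≈ 18.4 m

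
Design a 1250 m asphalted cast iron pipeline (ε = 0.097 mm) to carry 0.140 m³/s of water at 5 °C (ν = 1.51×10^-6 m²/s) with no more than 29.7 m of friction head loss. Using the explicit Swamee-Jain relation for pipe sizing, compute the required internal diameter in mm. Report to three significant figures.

D ≈ 263 mm

Swamee-Jain (Type III): D = 0.66·[ε^1.25·(LQ²/(gh_f))^4.75 + ν·Q^9.4·(L/(gh_f))^5.2]^0.04
LQ²/(gh_f) = 0.08409; L/(gh_f) = 4.290
Term 1 = ε^1.25·(…)^4.75 = 7.52×10^-11; Term 2 = ν·Q^9.4·(…)^5.2 = 2.76×10^-11
D = 0.66·(7.52×10^-11 + 2.76×10^-11)^0.04 = 0.2630 m = 263 mm
Check: V = 2.58 m/s, Re = 4.49×10^5, f = 0.01701, h_f = 27.3 m ≈ 29.7 m ✓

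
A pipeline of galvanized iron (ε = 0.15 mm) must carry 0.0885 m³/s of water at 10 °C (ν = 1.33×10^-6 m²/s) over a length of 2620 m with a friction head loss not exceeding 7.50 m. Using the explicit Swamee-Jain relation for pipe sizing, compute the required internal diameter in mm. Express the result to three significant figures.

D ≈ 339 mm

Swamee-Jain (Type III): D = 0.66·[ε^1.25·(LQ²/(gh_f))^4.75 + ν·Q^9.4·(L/(gh_f))^5.2]^0.04
LQ²/(gh_f) = 0.2789; L/(gh_f) = 35.61
Term 1 = ε^1.25·(…)^4.75 = 3.86×10^-8; Term 2 = ν·Q^9.4·(…)^5.2 = 1.96×10^-8
D = 0.66·(3.86×10^-8 + 1.96×10^-8)^0.04 = 0.3390 m = 339 mm
Check: V = 0.981 m/s, Re = 2.50×10^5, f = 0.01825, h_f = 6.92 m ≈ 7.50 m ✓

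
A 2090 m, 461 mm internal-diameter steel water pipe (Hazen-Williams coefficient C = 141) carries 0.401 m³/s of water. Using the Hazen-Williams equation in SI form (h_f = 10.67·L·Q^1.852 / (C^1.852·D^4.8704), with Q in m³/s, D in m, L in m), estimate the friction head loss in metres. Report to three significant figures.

h_f = 10.67·2090·0.401^1.852 / (141^1.852·0.461^4.8704) = 18.66 m

h_f ≈ 18.7 m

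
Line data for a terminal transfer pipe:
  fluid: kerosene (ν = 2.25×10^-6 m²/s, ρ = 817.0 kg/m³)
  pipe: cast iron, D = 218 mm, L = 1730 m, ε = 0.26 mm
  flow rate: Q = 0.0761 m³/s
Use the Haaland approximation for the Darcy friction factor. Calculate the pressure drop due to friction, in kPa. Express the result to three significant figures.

Δp ≈ 292 kPa

V = 4Q/(πD²) = 4·0.0761/(π·0.218²) = 2.039 m/s
Re = VD/ν = 2.039·0.218/2.25×10^-6 = 1.98×10^5 → turbulent
ε/D = 0.26/218 = 0.00119
Haaland: f = 0.02166
h_f = f(L/D)V²/(2g) = 0.02166·(1730/0.218)·2.039²/(2·9.81) = 36.42 m
Δp = ρg·h_f = 817.0·9.81·36.42 = 291.9 kPa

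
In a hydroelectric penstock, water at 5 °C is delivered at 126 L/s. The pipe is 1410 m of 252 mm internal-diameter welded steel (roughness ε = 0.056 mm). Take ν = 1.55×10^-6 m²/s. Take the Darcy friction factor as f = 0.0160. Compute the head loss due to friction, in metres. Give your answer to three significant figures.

V = 4Q/(πD²) = 4·0.126/(π·0.252²) = 2.526 m/s
h_f = f(L/D)V²/(2g) = 0.01600·(1410/0.252)·2.526²/(2·9.81) = 29.12 m

h_f ≈ 29.1 m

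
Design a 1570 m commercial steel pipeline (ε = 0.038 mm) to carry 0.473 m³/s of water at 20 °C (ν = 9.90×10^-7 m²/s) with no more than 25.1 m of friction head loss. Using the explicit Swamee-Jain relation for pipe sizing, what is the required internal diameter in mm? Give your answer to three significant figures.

D ≈ 435 mm

Swamee-Jain (Type III): D = 0.66·[ε^1.25·(LQ²/(gh_f))^4.75 + ν·Q^9.4·(L/(gh_f))^5.2]^0.04
LQ²/(gh_f) = 1.427; L/(gh_f) = 6.376
Term 1 = ε^1.25·(…)^4.75 = 1.61×10^-5; Term 2 = ν·Q^9.4·(…)^5.2 = 1.33×10^-5
D = 0.66·(1.61×10^-5 + 1.33×10^-5)^0.04 = 0.4348 m = 435 mm
Check: V = 3.19 m/s, Re = 1.40×10^6, f = 0.01296, h_f = 24.2 m ≈ 25.1 m ✓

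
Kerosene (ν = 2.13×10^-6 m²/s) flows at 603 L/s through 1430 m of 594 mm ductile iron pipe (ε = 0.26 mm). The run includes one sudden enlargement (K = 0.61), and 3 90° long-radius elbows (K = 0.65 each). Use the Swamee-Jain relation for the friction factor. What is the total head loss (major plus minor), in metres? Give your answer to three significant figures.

H_L ≈ 10.6 m

V = 4Q/(πD²) = 2.176 m/s; V²/2g = 0.2413 m
Re = 6.07×10^5, ε/D = 4.38×10^-4 → f = 0.01720 (Swamee-Jain)
Major: h_f = f(L/D)·V²/2g = 0.01720·2407·0.2413 = 9.995 m
Minor: ΣK = 2.56; h_m = ΣK·V²/2g = 0.6178 m
Total H_L = 9.995 + 0.6178 = 10.61 m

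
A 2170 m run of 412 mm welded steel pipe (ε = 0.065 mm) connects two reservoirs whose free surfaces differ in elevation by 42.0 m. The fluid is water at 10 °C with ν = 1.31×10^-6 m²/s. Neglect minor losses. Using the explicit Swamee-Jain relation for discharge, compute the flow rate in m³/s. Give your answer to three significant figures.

Q ≈ 0.443 m³/s

Swamee-Jain (Type II): Q = -0.965·√(gD⁵h_f/L)·ln[ε/(3.7D) + √(3.17ν²L/(gD³h_f))]
√(gD⁵h_f/L) = √(9.81·0.412⁵·42.0/2170) = 0.04748
ε/(3.7D) = 4.26×10^-5; √(3.17ν²L/(gD³h_f)) = 2.02×10^-5
Q = -0.965·0.04748·ln(6.288×10^-5) = 0.4432 m³/s
Check: V = 3.32 m/s, Re = 1.05×10^6, f = 0.01424, h_f = 42.3 m ≈ 42.0 m ✓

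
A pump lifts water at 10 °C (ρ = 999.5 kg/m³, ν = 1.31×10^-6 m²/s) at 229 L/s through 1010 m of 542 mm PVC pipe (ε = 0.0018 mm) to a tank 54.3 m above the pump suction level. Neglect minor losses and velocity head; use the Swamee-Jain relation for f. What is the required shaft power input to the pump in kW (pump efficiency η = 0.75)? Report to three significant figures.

V = 4Q/(πD²) = 0.9925 m/s; Re = 4.11×10^5; ε/D = 3.32×10^-6; f = 0.01361
h_f = f(L/D)V²/2g = 1.274 m
Total head H = z + h_f = 54.3 + 1.274 = 55.57 m
P_hyd = ρgQH = 999.5·9.81·0.229·55.57 = 124.8 kW
P_shaft = P_hyd/η = 124.8/0.75 = 166.4 kW

P_shaft ≈ 166 kW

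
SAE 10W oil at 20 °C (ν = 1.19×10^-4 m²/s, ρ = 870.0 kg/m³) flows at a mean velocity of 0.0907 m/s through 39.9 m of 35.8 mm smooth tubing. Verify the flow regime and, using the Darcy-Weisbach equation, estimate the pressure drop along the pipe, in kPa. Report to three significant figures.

Re = VD/ν = 0.0907·0.03580/1.19×10^-4 = 27.3 → laminar (Re < 2300)
f = 64/Re = 2.346
h_f = f(L/D)V²/(2g) = 2.346·(39.9/0.03580)·0.0907²/(2·9.81) = 1.096 m
Δp = ρg·h_f = 870.0·9.81·1.096 = 9.355 kPa

Δp ≈ 9.35 kPa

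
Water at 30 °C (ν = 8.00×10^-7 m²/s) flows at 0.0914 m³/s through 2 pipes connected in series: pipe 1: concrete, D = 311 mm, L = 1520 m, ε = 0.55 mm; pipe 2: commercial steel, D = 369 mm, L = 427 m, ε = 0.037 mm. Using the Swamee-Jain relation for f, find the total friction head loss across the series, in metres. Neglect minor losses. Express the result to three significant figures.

H ≈ 9.02 m

Pipe 1: V = 1.203 m/s, Re = 4.68×10^5, ε/D = 0.00177, f = 0.02322, h_1 = f(L/D)V²/2g = 8.373 m
Pipe 2: V = 0.8547 m/s, Re = 3.94×10^5, ε/D = 1.00×10^-4, f = 0.01489, h_2 = f(L/D)V²/2g = 0.6416 m
Series → Q common, losses add: H = Σh = 9.015 m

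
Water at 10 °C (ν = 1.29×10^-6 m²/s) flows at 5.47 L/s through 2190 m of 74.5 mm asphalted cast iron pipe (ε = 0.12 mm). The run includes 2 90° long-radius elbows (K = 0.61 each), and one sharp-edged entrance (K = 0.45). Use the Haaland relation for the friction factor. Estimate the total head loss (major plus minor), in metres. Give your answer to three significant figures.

V = 4Q/(πD²) = 1.255 m/s; V²/2g = 0.08025 m
Re = 7.25×10^4, ε/D = 0.00161 → f = 0.02447 (Haaland)
Major: h_f = f(L/D)·V²/2g = 0.02447·29396·0.08025 = 57.74 m
Minor: ΣK = 1.67; h_m = ΣK·V²/2g = 0.1340 m
Total H_L = 57.74 + 0.1340 = 57.87 m

H_L ≈ 57.9 m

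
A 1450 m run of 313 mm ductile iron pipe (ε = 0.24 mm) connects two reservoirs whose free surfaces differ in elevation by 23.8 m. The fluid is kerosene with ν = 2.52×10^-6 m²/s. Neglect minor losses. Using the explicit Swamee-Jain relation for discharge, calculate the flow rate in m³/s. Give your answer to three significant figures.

Q ≈ 0.174 m³/s

Swamee-Jain (Type II): Q = -0.965·√(gD⁵h_f/L)·ln[ε/(3.7D) + √(3.17ν²L/(gD³h_f))]
√(gD⁵h_f/L) = √(9.81·0.313⁵·23.8/1450) = 0.02199
ε/(3.7D) = 2.07×10^-4; √(3.17ν²L/(gD³h_f)) = 6.39×10^-5
Q = -0.965·0.02199·ln(2.711×10^-4) = 0.1743 m³/s
Check: V = 2.27 m/s, Re = 2.81×10^5, f = 0.01978, h_f = 24.0 m ≈ 23.8 m ✓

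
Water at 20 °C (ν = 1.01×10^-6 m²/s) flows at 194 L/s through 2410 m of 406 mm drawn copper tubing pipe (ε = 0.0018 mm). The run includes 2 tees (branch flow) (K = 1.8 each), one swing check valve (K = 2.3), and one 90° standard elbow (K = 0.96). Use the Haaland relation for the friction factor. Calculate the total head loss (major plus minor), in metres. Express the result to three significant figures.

V = 4Q/(πD²) = 1.499 m/s; V²/2g = 0.1145 m
Re = 6.02×10^5, ε/D = 4.43×10^-6 → f = 0.01269 (Haaland)
Major: h_f = f(L/D)·V²/2g = 0.01269·5936·0.1145 = 8.624 m
Minor: ΣK = 6.86; h_m = ΣK·V²/2g = 0.7851 m
Total H_L = 8.624 + 0.7851 = 9.409 m

H_L ≈ 9.41 m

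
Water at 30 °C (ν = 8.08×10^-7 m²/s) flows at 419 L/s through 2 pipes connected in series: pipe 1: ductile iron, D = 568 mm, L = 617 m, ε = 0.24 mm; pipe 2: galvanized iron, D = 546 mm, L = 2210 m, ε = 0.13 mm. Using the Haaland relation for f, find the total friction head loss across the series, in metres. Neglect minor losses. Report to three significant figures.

Pipe 1: V = 1.654 m/s, Re = 1.16×10^6, ε/D = 4.23×10^-4, f = 0.01655, h_1 = f(L/D)V²/2g = 2.505 m
Pipe 2: V = 1.790 m/s, Re = 1.21×10^6, ε/D = 2.38×10^-4, f = 0.01489, h_2 = f(L/D)V²/2g = 9.835 m
Series → Q common, losses add: H = Σh = 12.34 m

H ≈ 12.3 m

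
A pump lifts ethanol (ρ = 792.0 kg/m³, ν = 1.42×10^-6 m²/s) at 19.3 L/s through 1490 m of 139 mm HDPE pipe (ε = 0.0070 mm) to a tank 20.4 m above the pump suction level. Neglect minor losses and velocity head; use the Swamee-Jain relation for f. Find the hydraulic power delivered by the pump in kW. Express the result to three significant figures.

V = 4Q/(πD²) = 1.272 m/s; Re = 1.24×10^5; ε/D = 5.04×10^-5; f = 0.01742
h_f = f(L/D)V²/2g = 15.39 m
Total head H = z + h_f = 20.4 + 15.39 = 35.79 m
P_hyd = ρgQH = 792.0·9.81·0.0193·35.79 = 5.367 kW

P_hyd ≈ 5.37 kW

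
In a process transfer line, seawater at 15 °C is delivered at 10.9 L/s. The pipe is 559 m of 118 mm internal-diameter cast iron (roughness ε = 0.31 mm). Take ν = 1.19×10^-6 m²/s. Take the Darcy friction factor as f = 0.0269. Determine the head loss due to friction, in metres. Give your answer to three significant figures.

V = 4Q/(πD²) = 4·0.0109/(π·0.118²) = 0.9967 m/s
h_f = f(L/D)V²/(2g) = 0.02690·(559/0.118)·0.9967²/(2·9.81) = 6.453 m

h_f ≈ 6.45 m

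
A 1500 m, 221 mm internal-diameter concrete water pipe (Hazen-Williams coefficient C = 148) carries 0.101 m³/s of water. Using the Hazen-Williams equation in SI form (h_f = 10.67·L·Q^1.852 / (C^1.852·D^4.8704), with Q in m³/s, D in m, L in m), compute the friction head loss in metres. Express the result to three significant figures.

h_f ≈ 34.2 m

h_f = 10.67·1500·0.101^1.852 / (148^1.852·0.221^4.8704) = 34.20 m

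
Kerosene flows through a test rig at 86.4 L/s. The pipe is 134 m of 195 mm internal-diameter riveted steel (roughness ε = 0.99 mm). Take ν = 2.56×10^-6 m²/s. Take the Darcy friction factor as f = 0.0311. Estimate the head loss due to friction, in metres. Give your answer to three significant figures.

V = 4Q/(πD²) = 4·0.0864/(π·0.195²) = 2.893 m/s
h_f = f(L/D)V²/(2g) = 0.03110·(134/0.195)·2.893²/(2·9.81) = 9.117 m

h_f ≈ 9.12 m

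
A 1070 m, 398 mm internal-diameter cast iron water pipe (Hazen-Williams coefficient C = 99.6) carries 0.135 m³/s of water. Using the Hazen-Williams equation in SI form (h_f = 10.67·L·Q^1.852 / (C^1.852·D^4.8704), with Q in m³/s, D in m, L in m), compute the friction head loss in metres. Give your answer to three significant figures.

h_f = 10.67·1070·0.135^1.852 / (99.6^1.852·0.398^4.8704) = 4.953 m

h_f ≈ 4.95 m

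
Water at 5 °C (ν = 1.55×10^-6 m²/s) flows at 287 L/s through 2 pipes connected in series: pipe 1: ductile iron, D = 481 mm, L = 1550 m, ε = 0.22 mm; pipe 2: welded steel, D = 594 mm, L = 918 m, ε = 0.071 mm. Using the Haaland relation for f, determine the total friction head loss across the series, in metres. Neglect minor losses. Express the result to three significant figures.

Pipe 1: V = 1.579 m/s, Re = 4.90×10^5, ε/D = 4.57×10^-4, f = 0.01732, h_1 = f(L/D)V²/2g = 7.095 m
Pipe 2: V = 1.036 m/s, Re = 3.97×10^5, ε/D = 1.20×10^-4, f = 0.01486, h_2 = f(L/D)V²/2g = 1.256 m
Series → Q common, losses add: H = Σh = 8.351 m

H ≈ 8.35 m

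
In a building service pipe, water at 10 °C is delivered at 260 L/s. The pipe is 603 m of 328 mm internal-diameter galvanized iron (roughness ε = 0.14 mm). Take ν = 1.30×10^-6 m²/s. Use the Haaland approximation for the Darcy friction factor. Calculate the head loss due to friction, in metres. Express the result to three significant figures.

h_f ≈ 14.9 m

V = 4Q/(πD²) = 4·0.260/(π·0.328²) = 3.077 m/s
Re = VD/ν = 3.077·0.328/1.30×10^-6 = 7.76×10^5 → turbulent
ε/D = 0.14/328 = 4.27×10^-4
Haaland: f = 0.01678
h_f = f(L/D)V²/(2g) = 0.01678·(603/0.328)·3.077²/(2·9.81) = 14.89 m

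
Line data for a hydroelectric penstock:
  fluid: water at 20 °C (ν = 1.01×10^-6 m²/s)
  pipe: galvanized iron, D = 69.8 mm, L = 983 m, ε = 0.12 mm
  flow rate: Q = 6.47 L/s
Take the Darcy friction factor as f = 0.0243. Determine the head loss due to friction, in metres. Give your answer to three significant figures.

V = 4Q/(πD²) = 4·0.00647/(π·0.0698²) = 1.691 m/s
h_f = f(L/D)V²/(2g) = 0.02430·(983/0.0698)·1.691²/(2·9.81) = 49.87 m

h_f ≈ 49.9 m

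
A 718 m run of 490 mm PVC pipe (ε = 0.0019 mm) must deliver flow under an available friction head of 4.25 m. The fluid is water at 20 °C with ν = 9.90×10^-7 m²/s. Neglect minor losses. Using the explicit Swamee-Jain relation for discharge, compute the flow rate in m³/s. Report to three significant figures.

Q ≈ 0.418 m³/s

Swamee-Jain (Type II): Q = -0.965·√(gD⁵h_f/L)·ln[ε/(3.7D) + √(3.17ν²L/(gD³h_f))]
√(gD⁵h_f/L) = √(9.81·0.490⁵·4.25/718) = 0.04050
ε/(3.7D) = 1.05×10^-6; √(3.17ν²L/(gD³h_f)) = 2.13×10^-5
Q = -0.965·0.04050·ln(2.237×10^-5) = 0.4185 m³/s
Check: V = 2.22 m/s, Re = 1.10×10^6, f = 0.01153, h_f = 4.24 m ≈ 4.25 m ✓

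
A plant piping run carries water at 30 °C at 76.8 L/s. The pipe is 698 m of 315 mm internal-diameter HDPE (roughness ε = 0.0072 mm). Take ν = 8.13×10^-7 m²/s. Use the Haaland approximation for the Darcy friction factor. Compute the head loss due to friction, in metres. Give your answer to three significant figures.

V = 4Q/(πD²) = 4·0.0768/(π·0.315²) = 0.9855 m/s
Re = VD/ν = 0.9855·0.315/8.13×10^-7 = 3.82×10^5 → turbulent
ε/D = 0.0072/315 = 2.29×10^-5
Haaland: f = 0.01394
h_f = f(L/D)V²/(2g) = 0.01394·(698/0.315)·0.9855²/(2·9.81) = 1.529 m

h_f ≈ 1.53 m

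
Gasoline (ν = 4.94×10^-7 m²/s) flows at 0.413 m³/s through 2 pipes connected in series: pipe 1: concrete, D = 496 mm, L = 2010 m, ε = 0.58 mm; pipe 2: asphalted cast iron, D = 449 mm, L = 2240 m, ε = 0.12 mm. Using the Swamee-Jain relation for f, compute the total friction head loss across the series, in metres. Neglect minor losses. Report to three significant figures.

Pipe 1: V = 2.137 m/s, Re = 2.15×10^6, ε/D = 0.00117, f = 0.02059, h_1 = f(L/D)V²/2g = 19.43 m
Pipe 2: V = 2.608 m/s, Re = 2.37×10^6, ε/D = 2.67×10^-4, f = 0.01500, h_2 = f(L/D)V²/2g = 25.95 m
Series → Q common, losses add: H = Σh = 45.38 m

H ≈ 45.4 m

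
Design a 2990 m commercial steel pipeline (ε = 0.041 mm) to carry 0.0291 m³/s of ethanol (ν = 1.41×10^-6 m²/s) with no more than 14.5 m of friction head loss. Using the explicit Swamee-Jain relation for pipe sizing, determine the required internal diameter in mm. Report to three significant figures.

D ≈ 195 mm

Swamee-Jain (Type III): D = 0.66·[ε^1.25·(LQ²/(gh_f))^4.75 + ν·Q^9.4·(L/(gh_f))^5.2]^0.04
LQ²/(gh_f) = 0.01780; L/(gh_f) = 21.02
Term 1 = ε^1.25·(…)^4.75 = 1.61×10^-14; Term 2 = ν·Q^9.4·(…)^5.2 = 3.87×10^-14
D = 0.66·(1.61×10^-14 + 3.87×10^-14)^0.04 = 0.1946 m = 195 mm
Check: V = 0.979 m/s, Re = 1.35×10^5, f = 0.01817, h_f = 13.6 m ≈ 14.5 m ✓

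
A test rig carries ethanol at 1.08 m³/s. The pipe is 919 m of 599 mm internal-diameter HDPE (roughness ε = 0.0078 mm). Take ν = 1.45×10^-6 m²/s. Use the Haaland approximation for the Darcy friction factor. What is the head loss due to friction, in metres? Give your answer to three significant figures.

V = 4Q/(πD²) = 4·1.08/(π·0.599²) = 3.832 m/s
Re = VD/ν = 3.832·0.599/1.45×10^-6 = 1.58×10^6 → turbulent
ε/D = 0.0078/599 = 1.30×10^-5
Haaland: f = 0.01107
h_f = f(L/D)V²/(2g) = 0.01107·(919/0.599)·3.832²/(2·9.81) = 12.71 m

h_f ≈ 12.7 m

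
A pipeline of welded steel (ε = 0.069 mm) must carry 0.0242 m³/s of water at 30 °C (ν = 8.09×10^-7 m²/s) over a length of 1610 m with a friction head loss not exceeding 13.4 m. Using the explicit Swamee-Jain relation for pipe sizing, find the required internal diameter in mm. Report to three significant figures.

D ≈ 163 mm

Swamee-Jain (Type III): D = 0.66·[ε^1.25·(LQ²/(gh_f))^4.75 + ν·Q^9.4·(L/(gh_f))^5.2]^0.04
LQ²/(gh_f) = 0.007173; L/(gh_f) = 12.25
Term 1 = ε^1.25·(…)^4.75 = 4.10×10^-16; Term 2 = ν·Q^9.4·(…)^5.2 = 2.36×10^-16
D = 0.66·(4.10×10^-16 + 2.36×10^-16)^0.04 = 0.1629 m = 163 mm
Check: V = 1.16 m/s, Re = 2.34×10^5, f = 0.01825, h_f = 12.4 m ≈ 13.4 m ✓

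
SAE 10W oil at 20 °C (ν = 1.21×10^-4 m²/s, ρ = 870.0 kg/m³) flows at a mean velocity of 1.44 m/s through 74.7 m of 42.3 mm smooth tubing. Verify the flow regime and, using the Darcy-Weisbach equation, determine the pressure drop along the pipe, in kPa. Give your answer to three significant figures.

Re = VD/ν = 1.44·0.04230/1.21×10^-4 = 503 → laminar (Re < 2300)
f = 64/Re = 0.1271
h_f = f(L/D)V²/(2g) = 0.1271·(74.7/0.04230)·1.44²/(2·9.81) = 23.73 m
Δp = ρg·h_f = 870.0·9.81·23.73 = 202.5 kPa

Δp ≈ 203 kPa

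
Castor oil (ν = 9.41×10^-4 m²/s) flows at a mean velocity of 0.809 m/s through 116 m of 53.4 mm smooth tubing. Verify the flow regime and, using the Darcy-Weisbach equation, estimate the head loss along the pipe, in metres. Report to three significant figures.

h_f ≈ 101 m

Re = VD/ν = 0.809·0.05340/9.41×10^-4 = 45.9 → laminar (Re < 2300)
f = 64/Re = 1.394
h_f = f(L/D)V²/(2g) = 1.394·(116/0.05340)·0.809²/(2·9.81) = 101.0 m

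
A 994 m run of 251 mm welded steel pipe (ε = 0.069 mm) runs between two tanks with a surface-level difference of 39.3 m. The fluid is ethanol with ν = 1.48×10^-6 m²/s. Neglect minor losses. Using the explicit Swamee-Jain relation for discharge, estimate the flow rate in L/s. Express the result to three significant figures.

Q ≈ 173 L/s

Swamee-Jain (Type II): Q = -0.965·√(gD⁵h_f/L)·ln[ε/(3.7D) + √(3.17ν²L/(gD³h_f))]
√(gD⁵h_f/L) = √(9.81·0.251⁵·39.3/994) = 0.01966
ε/(3.7D) = 7.43×10^-5; √(3.17ν²L/(gD³h_f)) = 3.36×10^-5
Q = -0.965·0.01966·ln(1.079×10^-4) = 0.1733 m³/s
Check: V = 3.50 m/s, Re = 5.94×10^5, f = 0.01598, h_f = 39.5 m ≈ 39.3 m ✓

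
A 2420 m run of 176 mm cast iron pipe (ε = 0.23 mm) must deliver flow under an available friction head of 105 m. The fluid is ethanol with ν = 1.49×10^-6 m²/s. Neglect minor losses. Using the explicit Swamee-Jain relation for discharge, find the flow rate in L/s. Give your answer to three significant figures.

Q ≈ 63.8 L/s

Swamee-Jain (Type II): Q = -0.965·√(gD⁵h_f/L)·ln[ε/(3.7D) + √(3.17ν²L/(gD³h_f))]
√(gD⁵h_f/L) = √(9.81·0.176⁵·105/2420) = 0.008478
ε/(3.7D) = 3.53×10^-4; √(3.17ν²L/(gD³h_f)) = 5.51×10^-5
Q = -0.965·0.008478·ln(4.083×10^-4) = 0.06384 m³/s
Check: V = 2.62 m/s, Re = 3.10×10^5, f = 0.02191, h_f = 106 m ≈ 105 m ✓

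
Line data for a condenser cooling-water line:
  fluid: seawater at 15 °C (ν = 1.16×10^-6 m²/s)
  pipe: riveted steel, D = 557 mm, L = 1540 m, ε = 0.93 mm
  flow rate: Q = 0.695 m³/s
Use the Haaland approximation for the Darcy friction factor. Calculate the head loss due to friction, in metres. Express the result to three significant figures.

h_f ≈ 25.8 m

V = 4Q/(πD²) = 4·0.695/(π·0.557²) = 2.852 m/s
Re = VD/ν = 2.852·0.557/1.16×10^-6 = 1.37×10^6 → turbulent
ε/D = 0.93/557 = 0.00167
Haaland: f = 0.02252
h_f = f(L/D)V²/(2g) = 0.02252·(1540/0.557)·2.852²/(2·9.81) = 25.81 m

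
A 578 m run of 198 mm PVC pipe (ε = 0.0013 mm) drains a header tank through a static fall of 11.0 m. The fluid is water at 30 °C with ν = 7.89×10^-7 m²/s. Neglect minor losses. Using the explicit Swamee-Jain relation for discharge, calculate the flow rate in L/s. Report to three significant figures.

Swamee-Jain (Type II): Q = -0.965·√(gD⁵h_f/L)·ln[ε/(3.7D) + √(3.17ν²L/(gD³h_f))]
√(gD⁵h_f/L) = √(9.81·0.198⁵·11.0/578) = 0.007538
ε/(3.7D) = 1.77×10^-6; √(3.17ν²L/(gD³h_f)) = 3.69×10^-5
Q = -0.965·0.007538·ln(3.868×10^-5) = 0.07390 m³/s
Check: V = 2.40 m/s, Re = 6.02×10^5, f = 0.01278, h_f = 11.0 m ≈ 11.0 m ✓

Q ≈ 73.9 L/s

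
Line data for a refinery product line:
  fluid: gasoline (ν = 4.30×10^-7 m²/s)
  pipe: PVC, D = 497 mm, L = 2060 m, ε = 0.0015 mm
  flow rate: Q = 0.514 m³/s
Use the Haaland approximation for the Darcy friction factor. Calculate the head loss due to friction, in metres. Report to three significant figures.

h_f ≈ 14.5 m

V = 4Q/(πD²) = 4·0.514/(π·0.497²) = 2.649 m/s
Re = VD/ν = 2.649·0.497/4.30×10^-7 = 3.06×10^6 → turbulent
ε/D = 0.0015/497 = 3.02×10^-6
Haaland: f = 0.009790
h_f = f(L/D)V²/(2g) = 0.009790·(2060/0.497)·2.649²/(2·9.81) = 14.52 m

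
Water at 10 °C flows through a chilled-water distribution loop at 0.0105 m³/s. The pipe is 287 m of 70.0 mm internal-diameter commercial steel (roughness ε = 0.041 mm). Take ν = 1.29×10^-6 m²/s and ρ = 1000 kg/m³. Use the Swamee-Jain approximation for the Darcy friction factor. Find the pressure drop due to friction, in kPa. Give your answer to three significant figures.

V = 4Q/(πD²) = 4·0.0105/(π·0.0700²) = 2.728 m/s
Re = VD/ν = 2.728·0.0700/1.29×10^-6 = 1.48×10^5 → turbulent
ε/D = 0.041/70.0 = 5.86×10^-4
Swamee-Jain: f = 0.01991
h_f = f(L/D)V²/(2g) = 0.01991·(287/0.0700)·2.728²/(2·9.81) = 30.96 m
Δp = ρg·h_f = 1000·9.81·30.96 = 303.8 kPa

Δp ≈ 304 kPa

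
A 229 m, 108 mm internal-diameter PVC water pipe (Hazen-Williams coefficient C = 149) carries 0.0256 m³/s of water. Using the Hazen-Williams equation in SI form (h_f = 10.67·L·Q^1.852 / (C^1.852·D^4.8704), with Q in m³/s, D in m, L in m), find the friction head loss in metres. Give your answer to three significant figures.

h_f = 10.67·229·0.0256^1.852 / (149^1.852·0.108^4.8704) = 13.27 m

h_f ≈ 13.3 m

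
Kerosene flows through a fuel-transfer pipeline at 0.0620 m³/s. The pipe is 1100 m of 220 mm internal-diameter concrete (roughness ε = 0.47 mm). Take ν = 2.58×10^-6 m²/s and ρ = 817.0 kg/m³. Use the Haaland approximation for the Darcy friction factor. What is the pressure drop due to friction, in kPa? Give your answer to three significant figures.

V = 4Q/(πD²) = 4·0.0620/(π·0.220²) = 1.631 m/s
Re = VD/ν = 1.631·0.220/2.58×10^-6 = 1.39×10^5 → turbulent
ε/D = 0.47/220 = 0.00214
Haaland: f = 0.02495
h_f = f(L/D)V²/(2g) = 0.02495·(1100/0.220)·1.631²/(2·9.81) = 16.91 m
Δp = ρg·h_f = 817.0·9.81·16.91 = 135.6 kPa

Δp ≈ 136 kPa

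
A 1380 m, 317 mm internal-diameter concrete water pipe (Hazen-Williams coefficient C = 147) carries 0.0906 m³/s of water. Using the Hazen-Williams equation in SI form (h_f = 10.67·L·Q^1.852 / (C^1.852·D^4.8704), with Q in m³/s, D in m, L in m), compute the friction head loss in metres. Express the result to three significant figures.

h_f = 10.67·1380·0.0906^1.852 / (147^1.852·0.317^4.8704) = 4.496 m

h_f ≈ 4.50 m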